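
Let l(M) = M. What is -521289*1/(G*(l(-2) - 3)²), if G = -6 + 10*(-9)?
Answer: 173763/800 ≈ 217.20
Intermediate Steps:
G = -96 (G = -6 - 90 = -96)
-521289*1/(G*(l(-2) - 3)²) = -521289*(-1/(96*(-2 - 3)²)) = -521289/((-96*(-5)²)) = -521289/((-96*25)) = -521289/(-2400) = -521289*(-1/2400) = 173763/800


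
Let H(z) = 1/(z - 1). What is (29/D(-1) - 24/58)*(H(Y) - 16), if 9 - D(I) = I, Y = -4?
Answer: -58401/1450 ≈ -40.277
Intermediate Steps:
D(I) = 9 - I
H(z) = 1/(-1 + z)
(29/D(-1) - 24/58)*(H(Y) - 16) = (29/(9 - 1*(-1)) - 24/58)*(1/(-1 - 4) - 16) = (29/(9 + 1) - 24*1/58)*(1/(-5) - 16) = (29/10 - 12/29)*(-⅕ - 16) = (29*(⅒) - 12/29)*(-81/5) = (29/10 - 12/29)*(-81/5) = (721/290)*(-81/5) = -58401/1450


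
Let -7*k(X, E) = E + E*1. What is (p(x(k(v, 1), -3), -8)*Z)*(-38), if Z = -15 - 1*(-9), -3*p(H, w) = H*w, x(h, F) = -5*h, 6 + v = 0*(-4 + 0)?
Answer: 6080/7 ≈ 868.57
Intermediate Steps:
v = -6 (v = -6 + 0*(-4 + 0) = -6 + 0*(-4) = -6 + 0 = -6)
k(X, E) = -2*E/7 (k(X, E) = -(E + E*1)/7 = -(E + E)/7 = -2*E/7)
p(H, w) = -H*w/3
Z = -6 (Z = -15 + 9 = -6)
(p(x(k(v, 1), -3), -8)*Z)*(-38) = (-1/3*(-(-10)/7)*(-8)*(-6))*(-38) = (-1/3*(-5*(-2/7))*(-8)*(-6))*(-38) = (-1/3*10/7*(-8)*(-6))*(-38) = ((80/21)*(-6))*(-38) = -160/7*(-38) = 6080/7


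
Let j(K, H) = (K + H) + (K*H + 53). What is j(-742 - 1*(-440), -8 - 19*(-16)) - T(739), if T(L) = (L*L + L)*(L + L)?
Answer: -808348425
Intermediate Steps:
j(K, H) = 53 + H + K + H*K (j(K, H) = (H + K) + (H*K + 53) = (H + K) + (53 + H*K) = 53 + H + K + H*K)
T(L) = 2*L*(L + L**2) (T(L) = (L**2 + L)*(2*L) = (L + L**2)*(2*L) = 2*L*(L + L**2))
j(-742 - 1*(-440), -8 - 19*(-16)) - T(739) = (53 + (-8 - 19*(-16)) + (-742 - 1*(-440)) + (-8 - 19*(-16))*(-742 - 1*(-440))) - 2*739**2*(1 + 739) = (53 + (-8 + 304) + (-742 + 440) + (-8 + 304)*(-742 + 440)) - 2*546121*740 = (53 + 296 - 302 + 296*(-302)) - 1*808259080 = (53 + 296 - 302 - 89392) - 808259080 = -89345 - 808259080 = -808348425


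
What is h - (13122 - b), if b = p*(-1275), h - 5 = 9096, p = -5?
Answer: 2354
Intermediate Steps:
h = 9101 (h = 5 + 9096 = 9101)
b = 6375 (b = -5*(-1275) = 6375)
h - (13122 - b) = 9101 - (13122 - 1*6375) = 9101 - (13122 - 6375) = 9101 - 1*6747 = 9101 - 6747 = 2354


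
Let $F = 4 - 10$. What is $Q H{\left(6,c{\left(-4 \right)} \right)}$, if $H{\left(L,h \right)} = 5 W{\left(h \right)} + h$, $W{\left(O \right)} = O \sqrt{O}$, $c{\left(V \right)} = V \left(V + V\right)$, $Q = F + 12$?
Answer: $192 + 3840 \sqrt{2} \approx 5622.6$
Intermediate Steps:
$F = -6$
$Q = 6$ ($Q = -6 + 12 = 6$)
$c{\left(V \right)} = 2 V^{2}$ ($c{\left(V \right)} = V 2 V = 2 V^{2}$)
$W{\left(O \right)} = O^{\frac{3}{2}}$
$H{\left(L,h \right)} = h + 5 h^{\frac{3}{2}}$ ($H{\left(L,h \right)} = 5 h^{\frac{3}{2}} + h = h + 5 h^{\frac{3}{2}}$)
$Q H{\left(6,c{\left(-4 \right)} \right)} = 6 \left(2 \left(-4\right)^{2} + 5 \left(2 \left(-4\right)^{2}\right)^{\frac{3}{2}}\right) = 6 \left(2 \cdot 16 + 5 \left(2 \cdot 16\right)^{\frac{3}{2}}\right) = 6 \left(32 + 5 \cdot 32^{\frac{3}{2}}\right) = 6 \left(32 + 5 \cdot 128 \sqrt{2}\right) = 6 \left(32 + 640 \sqrt{2}\right) = 192 + 3840 \sqrt{2}$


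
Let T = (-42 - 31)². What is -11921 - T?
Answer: -17250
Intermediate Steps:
T = 5329 (T = (-73)² = 5329)
-11921 - T = -11921 - 1*5329 = -11921 - 5329 = -17250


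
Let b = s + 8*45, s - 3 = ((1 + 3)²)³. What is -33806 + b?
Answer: -29347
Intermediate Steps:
s = 4099 (s = 3 + ((1 + 3)²)³ = 3 + (4²)³ = 3 + 16³ = 3 + 4096 = 4099)
b = 4459 (b = 4099 + 8*45 = 4099 + 360 = 4459)
-33806 + b = -33806 + 4459 = -29347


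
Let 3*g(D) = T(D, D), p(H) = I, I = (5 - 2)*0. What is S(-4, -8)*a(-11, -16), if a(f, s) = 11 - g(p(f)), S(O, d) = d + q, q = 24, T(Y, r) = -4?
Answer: 592/3 ≈ 197.33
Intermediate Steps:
I = 0 (I = 3*0 = 0)
p(H) = 0
g(D) = -4/3 (g(D) = (1/3)*(-4) = -4/3)
S(O, d) = 24 + d (S(O, d) = d + 24 = 24 + d)
a(f, s) = 37/3 (a(f, s) = 11 - 1*(-4/3) = 11 + 4/3 = 37/3)
S(-4, -8)*a(-11, -16) = (24 - 8)*(37/3) = 16*(37/3) = 592/3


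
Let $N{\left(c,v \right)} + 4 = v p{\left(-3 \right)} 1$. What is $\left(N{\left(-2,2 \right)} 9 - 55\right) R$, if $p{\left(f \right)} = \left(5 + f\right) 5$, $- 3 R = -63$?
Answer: $1869$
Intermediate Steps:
$R = 21$ ($R = \left(- \frac{1}{3}\right) \left(-63\right) = 21$)
$p{\left(f \right)} = 25 + 5 f$
$N{\left(c,v \right)} = -4 + 10 v$ ($N{\left(c,v \right)} = -4 + v \left(25 + 5 \left(-3\right)\right) 1 = -4 + v \left(25 - 15\right) 1 = -4 + v 10 \cdot 1 = -4 + 10 v 1 = -4 + 10 v$)
$\left(N{\left(-2,2 \right)} 9 - 55\right) R = \left(\left(-4 + 10 \cdot 2\right) 9 - 55\right) 21 = \left(\left(-4 + 20\right) 9 - 55\right) 21 = \left(16 \cdot 9 - 55\right) 21 = \left(144 - 55\right) 21 = 89 \cdot 21 = 1869$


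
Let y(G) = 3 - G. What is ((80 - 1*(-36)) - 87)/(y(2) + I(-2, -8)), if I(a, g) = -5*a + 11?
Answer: 29/22 ≈ 1.3182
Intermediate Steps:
I(a, g) = 11 - 5*a
((80 - 1*(-36)) - 87)/(y(2) + I(-2, -8)) = ((80 - 1*(-36)) - 87)/((3 - 1*2) + (11 - 5*(-2))) = ((80 + 36) - 87)/((3 - 2) + (11 + 10)) = (116 - 87)/(1 + 21) = 29/22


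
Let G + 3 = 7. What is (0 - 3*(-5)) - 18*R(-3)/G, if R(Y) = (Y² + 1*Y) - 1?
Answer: -15/2 ≈ -7.5000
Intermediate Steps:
R(Y) = -1 + Y + Y² (R(Y) = (Y² + Y) - 1 = (Y + Y²) - 1 = -1 + Y + Y²)
G = 4 (G = -3 + 7 = 4)
(0 - 3*(-5)) - 18*R(-3)/G = (0 - 3*(-5)) - 18*(-1 - 3 + (-3)²)/4 = (0 + 15) - 18*(-1 - 3 + 9)/4 = 15 - 90/4 = 15 - 18*5/4 = 15 - 45/2 = -15/2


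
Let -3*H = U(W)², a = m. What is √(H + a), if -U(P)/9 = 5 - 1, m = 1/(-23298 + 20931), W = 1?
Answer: I*√268929335/789 ≈ 20.785*I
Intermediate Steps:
m = -1/2367 (m = 1/(-2367) = -1/2367 ≈ -0.00042248)
a = -1/2367 ≈ -0.00042248
U(P) = -36 (U(P) = -9*(5 - 1) = -9*4 = -36)
H = -432 (H = -⅓*(-36)² = -⅓*1296 = -432)
√(H + a) = √(-432 - 1/2367) = √(-1022545/2367) = I*√268929335/789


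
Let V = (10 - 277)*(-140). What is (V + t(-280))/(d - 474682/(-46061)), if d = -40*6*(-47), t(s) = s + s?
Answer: 847983010/260021381 ≈ 3.2612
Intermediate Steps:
t(s) = 2*s
V = 37380 (V = -267*(-140) = 37380)
d = 11280 (d = -240*(-47) = 11280)
(V + t(-280))/(d - 474682/(-46061)) = (37380 + 2*(-280))/(11280 - 474682/(-46061)) = (37380 - 560)/(11280 - 474682*(-1/46061)) = 36820/(11280 + 474682/46061) = 36820/(520042762/46061) = 36820*(46061/520042762) = 847983010/260021381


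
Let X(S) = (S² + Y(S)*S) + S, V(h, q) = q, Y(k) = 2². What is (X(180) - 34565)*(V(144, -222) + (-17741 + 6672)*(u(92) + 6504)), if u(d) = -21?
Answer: 90777094485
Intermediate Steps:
Y(k) = 4
X(S) = S² + 5*S (X(S) = (S² + 4*S) + S = S² + 5*S)
(X(180) - 34565)*(V(144, -222) + (-17741 + 6672)*(u(92) + 6504)) = (180*(5 + 180) - 34565)*(-222 + (-17741 + 6672)*(-21 + 6504)) = (180*185 - 34565)*(-222 - 11069*6483) = (33300 - 34565)*(-222 - 71760327) = -1265*(-71760549) = 90777094485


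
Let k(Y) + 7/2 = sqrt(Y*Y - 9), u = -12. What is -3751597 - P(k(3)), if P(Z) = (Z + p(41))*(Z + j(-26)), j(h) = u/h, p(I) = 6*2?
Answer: -195081701/52 ≈ -3.7516e+6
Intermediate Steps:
k(Y) = -7/2 + sqrt(-9 + Y**2) (k(Y) = -7/2 + sqrt(Y*Y - 9) = -7/2 + sqrt(Y**2 - 9) = -7/2 + sqrt(-9 + Y**2))
p(I) = 12
j(h) = -12/h
P(Z) = (12 + Z)*(6/13 + Z) (P(Z) = (Z + 12)*(Z - 12/(-26)) = (12 + Z)*(Z - 12*(-1/26)) = (12 + Z)*(Z + 6/13) = (12 + Z)*(6/13 + Z))
-3751597 - P(k(3)) = -3751597 - (72/13 + (-7/2 + sqrt(-9 + 3**2))**2 + 162*(-7/2 + sqrt(-9 + 3**2))/13) = -3751597 - (72/13 + (-7/2 + sqrt(-9 + 9))**2 + 162*(-7/2 + sqrt(-9 + 9))/13) = -3751597 - (72/13 + (-7/2 + sqrt(0))**2 + 162*(-7/2 + sqrt(0))/13) = -3751597 - (72/13 + (-7/2 + 0)**2 + 162*(-7/2 + 0)/13) = -3751597 - (72/13 + (-7/2)**2 + (162/13)*(-7/2)) = -3751597 - (72/13 + 49/4 - 567/13) = -3751597 - 1*(-1343/52) = -3751597 + 1343/52 = -195081701/52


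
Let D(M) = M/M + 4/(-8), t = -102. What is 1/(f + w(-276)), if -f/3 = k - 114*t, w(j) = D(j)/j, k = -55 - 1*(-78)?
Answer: -552/19294057 ≈ -2.8610e-5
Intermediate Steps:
D(M) = 1/2 (D(M) = 1 + 4*(-1/8) = 1 - 1/2 = 1/2)
k = 23 (k = -55 + 78 = 23)
w(j) = 1/(2*j)
f = -34953 (f = -3*(23 - 114*(-102)) = -3*(23 + 11628) = -3*11651 = -34953)
1/(f + w(-276)) = 1/(-34953 + (1/2)/(-276)) = 1/(-34953 + (1/2)*(-1/276)) = 1/(-34953 - 1/552) = 1/(-19294057/552) = -552/19294057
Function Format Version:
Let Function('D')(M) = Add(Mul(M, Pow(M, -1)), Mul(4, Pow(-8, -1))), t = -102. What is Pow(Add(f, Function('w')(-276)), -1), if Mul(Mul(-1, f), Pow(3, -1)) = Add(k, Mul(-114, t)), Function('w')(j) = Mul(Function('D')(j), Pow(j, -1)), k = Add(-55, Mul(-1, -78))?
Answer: Rational(-552, 19294057) ≈ -2.8610e-5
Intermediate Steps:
Function('D')(M) = Rational(1, 2) (Function('D')(M) = Add(1, Mul(4, Rational(-1, 8))) = Add(1, Rational(-1, 2)) = Rational(1, 2))
k = 23 (k = Add(-55, 78) = 23)
Function('w')(j) = Mul(Rational(1, 2), Pow(j, -1))
f = -34953 (f = Mul(-3, Add(23, Mul(-114, -102))) = Mul(-3, Add(23, 11628)) = Mul(-3, 11651) = -34953)
Pow(Add(f, Function('w')(-276)), -1) = Pow(Add(-34953, Mul(Rational(1, 2), Pow(-276, -1))), -1) = Pow(Add(-34953, Mul(Rational(1, 2), Rational(-1, 276))), -1) = Pow(Add(-34953, Rational(-1, 552)), -1) = Pow(Rational(-19294057, 552), -1) = Rational(-552, 19294057)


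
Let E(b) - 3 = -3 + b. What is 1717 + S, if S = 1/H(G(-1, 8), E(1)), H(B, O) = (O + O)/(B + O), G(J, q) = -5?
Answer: 1715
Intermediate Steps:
E(b) = b (E(b) = 3 + (-3 + b) = b)
H(B, O) = 2*O/(B + O) (H(B, O) = (2*O)/(B + O) = 2*O/(B + O))
S = -2 (S = 1/(2*1/(-5 + 1)) = 1/(2*1/(-4)) = 1/(2*1*(-¼)) = 1/(-½) = -2)
1717 + S = 1717 - 2 = 1715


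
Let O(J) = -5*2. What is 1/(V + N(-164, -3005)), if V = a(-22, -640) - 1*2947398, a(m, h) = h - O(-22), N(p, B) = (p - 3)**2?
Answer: -1/2920139 ≈ -3.4245e-7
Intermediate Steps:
O(J) = -10
N(p, B) = (-3 + p)**2
a(m, h) = 10 + h (a(m, h) = h - 1*(-10) = h + 10 = 10 + h)
V = -2948028 (V = (10 - 640) - 1*2947398 = -630 - 2947398 = -2948028)
1/(V + N(-164, -3005)) = 1/(-2948028 + (-3 - 164)**2) = 1/(-2948028 + (-167)**2) = 1/(-2948028 + 27889) = 1/(-2920139) = -1/2920139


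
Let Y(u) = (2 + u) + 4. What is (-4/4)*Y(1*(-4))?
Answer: -2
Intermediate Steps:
Y(u) = 6 + u
(-4/4)*Y(1*(-4)) = (-4/4)*(6 + 1*(-4)) = (-4*1/4)*(6 - 4) = -1*2 = -2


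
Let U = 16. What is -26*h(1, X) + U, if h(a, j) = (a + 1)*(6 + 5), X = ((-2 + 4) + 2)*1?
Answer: -556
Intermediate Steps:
X = 4 (X = (2 + 2)*1 = 4*1 = 4)
h(a, j) = 11 + 11*a (h(a, j) = (1 + a)*11 = 11 + 11*a)
-26*h(1, X) + U = -26*(11 + 11*1) + 16 = -26*(11 + 11) + 16 = -26*22 + 16 = -572 + 16 = -556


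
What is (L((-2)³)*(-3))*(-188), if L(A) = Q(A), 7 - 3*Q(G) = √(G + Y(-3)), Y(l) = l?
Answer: 1316 - 188*I*√11 ≈ 1316.0 - 623.53*I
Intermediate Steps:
Q(G) = 7/3 - √(-3 + G)/3 (Q(G) = 7/3 - √(G - 3)/3 = 7/3 - √(-3 + G)/3)
L(A) = 7/3 - √(-3 + A)/3
(L((-2)³)*(-3))*(-188) = ((7/3 - √(-3 + (-2)³)/3)*(-3))*(-188) = ((7/3 - √(-3 - 8)/3)*(-3))*(-188) = ((7/3 - I*√11/3)*(-3))*(-188) = (-7 + I*√11)*(-188) = 1316 - 188*I*√11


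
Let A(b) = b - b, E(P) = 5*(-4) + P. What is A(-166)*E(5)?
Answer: 0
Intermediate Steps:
E(P) = -20 + P
A(b) = 0
A(-166)*E(5) = 0*(-20 + 5) = 0*(-15) = 0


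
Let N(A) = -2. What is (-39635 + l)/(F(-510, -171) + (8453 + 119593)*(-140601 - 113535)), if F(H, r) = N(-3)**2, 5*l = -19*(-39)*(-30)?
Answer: 44081/32541098252 ≈ 1.3546e-6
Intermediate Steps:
l = -4446 (l = (-19*(-39)*(-30))/5 = (741*(-30))/5 = (1/5)*(-22230) = -4446)
F(H, r) = 4 (F(H, r) = (-2)**2 = 4)
(-39635 + l)/(F(-510, -171) + (8453 + 119593)*(-140601 - 113535)) = (-39635 - 4446)/(4 + (8453 + 119593)*(-140601 - 113535)) = -44081/(4 + 128046*(-254136)) = -44081/(4 - 32541098256) = -44081/(-32541098252) = -44081*(-1/32541098252) = 44081/32541098252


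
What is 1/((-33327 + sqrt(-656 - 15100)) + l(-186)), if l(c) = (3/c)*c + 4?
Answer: -8330/277559539 - I*sqrt(3939)/555119078 ≈ -3.0012e-5 - 1.1306e-7*I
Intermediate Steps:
l(c) = 7 (l(c) = 3 + 4 = 7)
1/((-33327 + sqrt(-656 - 15100)) + l(-186)) = 1/((-33327 + sqrt(-656 - 15100)) + 7) = 1/((-33327 + sqrt(-15756)) + 7) = 1/((-33327 + 2*I*sqrt(3939)) + 7) = 1/(-33320 + 2*I*sqrt(3939))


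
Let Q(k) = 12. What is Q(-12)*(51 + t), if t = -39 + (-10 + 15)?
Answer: 204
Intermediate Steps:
t = -34 (t = -39 + 5 = -34)
Q(-12)*(51 + t) = 12*(51 - 34) = 12*17 = 204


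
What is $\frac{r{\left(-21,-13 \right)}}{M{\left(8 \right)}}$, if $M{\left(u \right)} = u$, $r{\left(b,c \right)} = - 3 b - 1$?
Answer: $\frac{31}{4} \approx 7.75$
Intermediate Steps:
$r{\left(b,c \right)} = -1 - 3 b$
$\frac{r{\left(-21,-13 \right)}}{M{\left(8 \right)}} = \frac{-1 - -63}{8} = \left(-1 + 63\right) \frac{1}{8} = 62 \cdot \frac{1}{8} = \frac{31}{4}$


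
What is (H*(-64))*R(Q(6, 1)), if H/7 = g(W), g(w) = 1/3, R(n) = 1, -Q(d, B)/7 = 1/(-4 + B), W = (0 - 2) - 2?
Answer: -448/3 ≈ -149.33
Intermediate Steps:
W = -4 (W = -2 - 2 = -4)
Q(d, B) = -7/(-4 + B)
g(w) = 1/3
H = 7/3 (H = 7*(1/3) = 7/3 ≈ 2.3333)
(H*(-64))*R(Q(6, 1)) = ((7/3)*(-64))*1 = -448/3*1 = -448/3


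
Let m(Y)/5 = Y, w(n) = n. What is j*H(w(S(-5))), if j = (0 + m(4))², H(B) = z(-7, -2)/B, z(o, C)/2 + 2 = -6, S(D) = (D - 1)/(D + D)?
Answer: -32000/3 ≈ -10667.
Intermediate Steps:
S(D) = (-1 + D)/(2*D) (S(D) = (-1 + D)/((2*D)) = (-1 + D)*(1/(2*D)) = (-1 + D)/(2*D))
z(o, C) = -16 (z(o, C) = -4 + 2*(-6) = -4 - 12 = -16)
m(Y) = 5*Y
H(B) = -16/B
j = 400 (j = (0 + 5*4)² = (0 + 20)² = 20² = 400)
j*H(w(S(-5))) = 400*(-16*(-10/(-1 - 5))) = 400*(-16/((½)*(-⅕)*(-6))) = 400*(-16/⅗) = 400*(-16*5/3) = 400*(-80/3) = -32000/3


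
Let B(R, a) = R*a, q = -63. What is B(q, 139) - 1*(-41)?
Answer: -8716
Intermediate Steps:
B(q, 139) - 1*(-41) = -63*139 - 1*(-41) = -8757 + 41 = -8716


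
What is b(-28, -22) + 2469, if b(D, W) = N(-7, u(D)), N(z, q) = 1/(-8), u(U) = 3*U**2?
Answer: 19751/8 ≈ 2468.9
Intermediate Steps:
N(z, q) = -1/8
b(D, W) = -1/8
b(-28, -22) + 2469 = -1/8 + 2469 = 19751/8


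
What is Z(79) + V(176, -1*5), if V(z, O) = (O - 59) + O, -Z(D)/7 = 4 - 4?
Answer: -69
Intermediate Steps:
Z(D) = 0 (Z(D) = -7*(4 - 4) = -7*0 = 0)
V(z, O) = -59 + 2*O (V(z, O) = (-59 + O) + O = -59 + 2*O)
Z(79) + V(176, -1*5) = 0 + (-59 + 2*(-1*5)) = 0 + (-59 + 2*(-5)) = 0 + (-59 - 10) = 0 - 69 = -69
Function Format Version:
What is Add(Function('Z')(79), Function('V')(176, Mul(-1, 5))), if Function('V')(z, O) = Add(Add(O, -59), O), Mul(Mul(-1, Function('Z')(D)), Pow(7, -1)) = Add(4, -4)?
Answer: -69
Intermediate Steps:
Function('Z')(D) = 0 (Function('Z')(D) = Mul(-7, Add(4, -4)) = Mul(-7, 0) = 0)
Function('V')(z, O) = Add(-59, Mul(2, O)) (Function('V')(z, O) = Add(Add(-59, O), O) = Add(-59, Mul(2, O)))
Add(Function('Z')(79), Function('V')(176, Mul(-1, 5))) = Add(0, Add(-59, Mul(2, Mul(-1, 5)))) = Add(0, Add(-59, Mul(2, -5))) = Add(0, Add(-59, -10)) = Add(0, -69) = -69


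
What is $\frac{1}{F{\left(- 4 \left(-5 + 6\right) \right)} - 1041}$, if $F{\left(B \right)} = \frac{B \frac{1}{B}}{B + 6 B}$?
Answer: $- \frac{28}{29149} \approx -0.00096058$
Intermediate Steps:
$F{\left(B \right)} = \frac{1}{7 B}$ ($F{\left(B \right)} = 1 \frac{1}{7 B} = \frac{1}{7 B}$)
$\frac{1}{F{\left(- 4 \left(-5 + 6\right) \right)} - 1041} = \frac{1}{\frac{1}{7 \left(- 4 \left(-5 + 6\right)\right)} - 1041} = \frac{1}{\frac{1}{7 \left(\left(-4\right) 1\right)} - 1041} = \frac{1}{\frac{1}{7 \left(-4\right)} - 1041} = \frac{1}{\frac{1}{7} \left(- \frac{1}{4}\right) - 1041} = \frac{1}{- \frac{1}{28} - 1041} = \frac{1}{- \frac{29149}{28}} = - \frac{28}{29149}$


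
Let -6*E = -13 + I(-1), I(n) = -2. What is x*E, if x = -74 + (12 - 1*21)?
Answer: -415/2 ≈ -207.50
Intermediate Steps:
x = -83 (x = -74 + (12 - 21) = -74 - 9 = -83)
E = 5/2 (E = -(-13 - 2)/6 = -⅙*(-15) = 5/2 ≈ 2.5000)
x*E = -83*5/2 = -415/2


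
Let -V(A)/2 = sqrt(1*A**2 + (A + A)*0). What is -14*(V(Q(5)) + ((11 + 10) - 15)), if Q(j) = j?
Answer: 56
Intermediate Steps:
V(A) = -2*sqrt(A**2) (V(A) = -2*sqrt(1*A**2 + (A + A)*0) = -2*sqrt(A**2 + (2*A)*0) = -2*sqrt(A**2 + 0) = -2*sqrt(A**2))
-14*(V(Q(5)) + ((11 + 10) - 15)) = -14*(-2*sqrt(5**2) + ((11 + 10) - 15)) = -14*(-2*sqrt(25) + (21 - 15)) = -14*(-2*5 + 6) = -14*(-10 + 6) = -14*(-4) = 56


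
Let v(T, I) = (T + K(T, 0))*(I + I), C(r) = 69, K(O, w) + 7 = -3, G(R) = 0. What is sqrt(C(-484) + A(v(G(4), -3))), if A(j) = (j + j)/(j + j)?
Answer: sqrt(70) ≈ 8.3666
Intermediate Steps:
K(O, w) = -10 (K(O, w) = -7 - 3 = -10)
v(T, I) = 2*I*(-10 + T) (v(T, I) = (T - 10)*(I + I) = (-10 + T)*(2*I) = 2*I*(-10 + T))
A(j) = 1 (A(j) = (2*j)/((2*j)) = (2*j)*(1/(2*j)) = 1)
sqrt(C(-484) + A(v(G(4), -3))) = sqrt(69 + 1) = sqrt(70)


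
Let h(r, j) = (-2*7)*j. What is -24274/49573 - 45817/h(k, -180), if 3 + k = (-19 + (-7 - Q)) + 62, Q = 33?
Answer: -2332456621/124923960 ≈ -18.671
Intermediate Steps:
k = 0 (k = -3 + ((-19 + (-7 - 1*33)) + 62) = -3 + ((-19 + (-7 - 33)) + 62) = -3 + ((-19 - 40) + 62) = -3 + (-59 + 62) = -3 + 3 = 0)
h(r, j) = -14*j
-24274/49573 - 45817/h(k, -180) = -24274/49573 - 45817/((-14*(-180))) = -24274*1/49573 - 45817/2520 = -24274/49573 - 45817*1/2520 = -24274/49573 - 45817/2520 = -2332456621/124923960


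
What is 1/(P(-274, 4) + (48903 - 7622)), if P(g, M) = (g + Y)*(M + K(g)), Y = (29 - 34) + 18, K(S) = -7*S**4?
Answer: 1/10297713392989 ≈ 9.7109e-14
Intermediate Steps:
Y = 13 (Y = -5 + 18 = 13)
P(g, M) = (13 + g)*(M - 7*g**4) (P(g, M) = (g + 13)*(M - 7*g**4) = (13 + g)*(M - 7*g**4))
1/(P(-274, 4) + (48903 - 7622)) = 1/((-91*(-274)**4 - 7*(-274)**5 + 13*4 + 4*(-274)) + (48903 - 7622)) = 1/((-91*5636405776 - 7*(-1544375182624) + 52 - 1096) + 41281) = 1/((-512912925616 + 10810626278368 + 52 - 1096) + 41281) = 1/(10297713351708 + 41281) = 1/10297713392989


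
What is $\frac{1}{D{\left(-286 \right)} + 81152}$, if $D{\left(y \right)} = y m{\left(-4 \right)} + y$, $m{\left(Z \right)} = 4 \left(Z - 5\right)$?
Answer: $\frac{1}{91162} \approx 1.0969 \cdot 10^{-5}$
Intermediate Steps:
$m{\left(Z \right)} = -20 + 4 Z$ ($m{\left(Z \right)} = 4 \left(-5 + Z\right) = -20 + 4 Z$)
$D{\left(y \right)} = - 35 y$ ($D{\left(y \right)} = y \left(-20 + 4 \left(-4\right)\right) + y = y \left(-20 - 16\right) + y = y \left(-36\right) + y = - 36 y + y = - 35 y$)
$\frac{1}{D{\left(-286 \right)} + 81152} = \frac{1}{\left(-35\right) \left(-286\right) + 81152} = \frac{1}{10010 + 81152} = \frac{1}{91162}$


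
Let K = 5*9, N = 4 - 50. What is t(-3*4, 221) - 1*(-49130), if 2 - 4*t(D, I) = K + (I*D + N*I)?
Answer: 209295/4 ≈ 52324.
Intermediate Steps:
N = -46
K = 45
t(D, I) = -43/4 + 23*I/2 - D*I/4 (t(D, I) = ½ - (45 + (I*D - 46*I))/4 = ½ - (45 + (D*I - 46*I))/4 = ½ - (45 + (-46*I + D*I))/4 = ½ - (45 - 46*I + D*I)/4 = ½ + (-45/4 + 23*I/2 - D*I/4) = -43/4 + 23*I/2 - D*I/4)
t(-3*4, 221) - 1*(-49130) = (-43/4 + (23/2)*221 - ¼*(-3*4)*221) - 1*(-49130) = (-43/4 + 5083/2 - ¼*(-12)*221) + 49130 = (-43/4 + 5083/2 + 663) + 49130 = 12775/4 + 49130 = 209295/4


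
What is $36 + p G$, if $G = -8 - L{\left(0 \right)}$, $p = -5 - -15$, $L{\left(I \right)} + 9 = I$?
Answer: $46$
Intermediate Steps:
$L{\left(I \right)} = -9 + I$
$p = 10$ ($p = -5 + 15 = 10$)
$G = 1$ ($G = -8 - \left(-9 + 0\right) = -8 - -9 = -8 + 9 = 1$)
$36 + p G = 36 + 10 \cdot 1 = 36 + 10 = 46$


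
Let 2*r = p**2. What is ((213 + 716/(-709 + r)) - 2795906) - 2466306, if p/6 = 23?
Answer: -46373996471/8813 ≈ -5.2620e+6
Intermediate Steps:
p = 138 (p = 6*23 = 138)
r = 9522 (r = (1/2)*138**2 = (1/2)*19044 = 9522)
((213 + 716/(-709 + r)) - 2795906) - 2466306 = ((213 + 716/(-709 + 9522)) - 2795906) - 2466306 = ((213 + 716/8813) - 2795906) - 2466306 = (1877885/8813 - 2795906) - 2466306 = -24638441693/8813 - 2466306 = -46373996471/8813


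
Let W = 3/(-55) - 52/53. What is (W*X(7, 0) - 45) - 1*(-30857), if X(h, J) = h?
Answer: 89795847/2915 ≈ 30805.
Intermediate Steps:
W = -3019/2915 (W = 3*(-1/55) - 52*1/53 = -3/55 - 52/53 = -3019/2915 ≈ -1.0357)
(W*X(7, 0) - 45) - 1*(-30857) = (-3019/2915*7 - 45) - 1*(-30857) = (-21133/2915 - 45) + 30857 = -152308/2915 + 30857 = 89795847/2915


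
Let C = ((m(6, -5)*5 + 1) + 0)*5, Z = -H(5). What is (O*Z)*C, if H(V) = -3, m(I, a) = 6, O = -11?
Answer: -5115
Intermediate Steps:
Z = 3 (Z = -1*(-3) = 3)
C = 155 (C = ((6*5 + 1) + 0)*5 = ((30 + 1) + 0)*5 = (31 + 0)*5 = 31*5 = 155)
(O*Z)*C = -11*3*155 = -33*155 = -5115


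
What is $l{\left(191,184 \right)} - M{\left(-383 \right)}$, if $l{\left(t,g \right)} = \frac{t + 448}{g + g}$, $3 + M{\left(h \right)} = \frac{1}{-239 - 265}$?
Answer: $\frac{109855}{23184} \approx 4.7384$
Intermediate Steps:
$M{\left(h \right)} = - \frac{1513}{504}$ ($M{\left(h \right)} = -3 + \frac{1}{-239 - 265} = -3 + \frac{1}{-504} = -3 - \frac{1}{504} = - \frac{1513}{504}$)
$l{\left(t,g \right)} = \frac{448 + t}{2 g}$
$l{\left(191,184 \right)} - M{\left(-383 \right)} = \frac{448 + 191}{2 \cdot 184} - - \frac{1513}{504} = \frac{1}{2} \cdot \frac{1}{184} \cdot 639 + \frac{1513}{504} = \frac{639}{368} + \frac{1513}{504} = \frac{109855}{23184}$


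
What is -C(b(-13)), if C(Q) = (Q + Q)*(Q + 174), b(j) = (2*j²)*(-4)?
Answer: -3185312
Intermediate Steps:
b(j) = -8*j²
C(Q) = 2*Q*(174 + Q) (C(Q) = (2*Q)*(174 + Q) = 2*Q*(174 + Q))
-C(b(-13)) = -2*(-8*(-13)²)*(174 - 8*(-13)²) = -2*(-8*169)*(174 - 8*169) = -2*(-1352)*(174 - 1352) = -2*(-1352)*(-1178) = -1*3185312 = -3185312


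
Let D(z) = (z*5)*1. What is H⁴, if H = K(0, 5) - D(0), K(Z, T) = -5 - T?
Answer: 10000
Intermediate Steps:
D(z) = 5*z (D(z) = (5*z)*1 = 5*z)
H = -10 (H = (-5 - 1*5) - 5*0 = (-5 - 5) - 1*0 = -10 + 0 = -10)
H⁴ = (-10)⁴ = 10000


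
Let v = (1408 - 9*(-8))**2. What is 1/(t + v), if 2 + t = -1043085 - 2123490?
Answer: -1/976177 ≈ -1.0244e-6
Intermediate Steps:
v = 2190400 (v = (1408 + 72)**2 = 1480**2 = 2190400)
t = -3166577 (t = -2 + (-1043085 - 2123490) = -2 - 3166575 = -3166577)
1/(t + v) = 1/(-3166577 + 2190400) = 1/(-976177) = -1/976177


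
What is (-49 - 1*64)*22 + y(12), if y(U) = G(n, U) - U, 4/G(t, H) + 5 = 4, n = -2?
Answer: -2502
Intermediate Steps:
G(t, H) = -4 (G(t, H) = 4/(-5 + 4) = 4/(-1) = 4*(-1) = -4)
y(U) = -4 - U
(-49 - 1*64)*22 + y(12) = (-49 - 1*64)*22 + (-4 - 1*12) = (-49 - 64)*22 + (-4 - 12) = -113*22 - 16 = -2486 - 16 = -2502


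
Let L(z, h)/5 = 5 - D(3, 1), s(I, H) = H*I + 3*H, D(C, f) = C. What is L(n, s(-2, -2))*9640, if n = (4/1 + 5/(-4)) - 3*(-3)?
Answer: 96400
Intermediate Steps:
n = 47/4 (n = (4*1 + 5*(-¼)) + 9 = (4 - 5/4) + 9 = 11/4 + 9 = 47/4 ≈ 11.750)
s(I, H) = 3*H + H*I
L(z, h) = 10 (L(z, h) = 5*(5 - 1*3) = 5*(5 - 3) = 5*2 = 10)
L(n, s(-2, -2))*9640 = 10*9640 = 96400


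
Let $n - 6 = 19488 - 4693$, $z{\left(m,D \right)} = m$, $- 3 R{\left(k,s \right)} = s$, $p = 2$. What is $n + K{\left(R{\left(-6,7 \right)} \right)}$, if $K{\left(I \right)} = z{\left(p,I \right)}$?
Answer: $14803$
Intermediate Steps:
$R{\left(k,s \right)} = - \frac{s}{3}$
$K{\left(I \right)} = 2$
$n = 14801$ ($n = 6 + \left(19488 - 4693\right) = 6 + 14795 = 14801$)
$n + K{\left(R{\left(-6,7 \right)} \right)} = 14801 + 2 = 14803$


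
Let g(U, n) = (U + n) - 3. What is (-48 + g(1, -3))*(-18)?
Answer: 954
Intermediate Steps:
g(U, n) = -3 + U + n
(-48 + g(1, -3))*(-18) = (-48 + (-3 + 1 - 3))*(-18) = (-48 - 5)*(-18) = -53*(-18) = 954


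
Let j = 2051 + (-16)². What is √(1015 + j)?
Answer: √3322 ≈ 57.637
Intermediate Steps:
j = 2307 (j = 2051 + 256 = 2307)
√(1015 + j) = √(1015 + 2307) = √3322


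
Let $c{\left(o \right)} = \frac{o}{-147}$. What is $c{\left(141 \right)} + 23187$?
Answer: $\frac{1136116}{49} \approx 23186.0$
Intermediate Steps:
$c{\left(o \right)} = - \frac{o}{147}$ ($c{\left(o \right)} = o \left(- \frac{1}{147}\right) = - \frac{o}{147}$)
$c{\left(141 \right)} + 23187 = \left(- \frac{1}{147}\right) 141 + 23187 = - \frac{47}{49} + 23187 = \frac{1136116}{49}$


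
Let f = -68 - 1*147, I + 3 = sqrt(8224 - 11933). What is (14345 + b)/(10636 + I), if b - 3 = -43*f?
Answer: 250864369/113064398 - 23593*I*sqrt(3709)/113064398 ≈ 2.2188 - 0.012708*I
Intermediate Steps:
I = -3 + I*sqrt(3709) (I = -3 + sqrt(8224 - 11933) = -3 + sqrt(-3709) = -3 + I*sqrt(3709) ≈ -3.0 + 60.902*I)
f = -215 (f = -68 - 147 = -215)
b = 9248 (b = 3 - 43*(-215) = 3 + 9245 = 9248)
(14345 + b)/(10636 + I) = (14345 + 9248)/(10636 + (-3 + I*sqrt(3709))) = 23593/(10633 + I*sqrt(3709))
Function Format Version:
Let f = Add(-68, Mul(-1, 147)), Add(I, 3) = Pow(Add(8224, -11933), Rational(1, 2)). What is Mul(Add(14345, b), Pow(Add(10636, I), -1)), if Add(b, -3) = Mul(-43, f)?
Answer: Add(Rational(250864369, 113064398), Mul(Rational(-23593, 113064398), I, Pow(3709, Rational(1, 2)))) ≈ Add(2.2188, Mul(-0.012708, I))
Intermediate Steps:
I = Add(-3, Mul(I, Pow(3709, Rational(1, 2)))) (I = Add(-3, Pow(Add(8224, -11933), Rational(1, 2))) = Add(-3, Pow(-3709, Rational(1, 2))) = Add(-3, Mul(I, Pow(3709, Rational(1, 2)))) ≈ Add(-3.0000, Mul(60.902, I)))
f = -215 (f = Add(-68, -147) = -215)
b = 9248 (b = Add(3, Mul(-43, -215)) = Add(3, 9245) = 9248)
Mul(Add(14345, b), Pow(Add(10636, I), -1)) = Mul(Add(14345, 9248), Pow(Add(10636, Add(-3, Mul(I, Pow(3709, Rational(1, 2))))), -1)) = Mul(23593, Pow(Add(10633, Mul(I, Pow(3709, Rational(1, 2)))), -1))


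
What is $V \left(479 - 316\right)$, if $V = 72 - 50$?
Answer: $3586$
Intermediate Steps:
$V = 22$
$V \left(479 - 316\right) = 22 \left(479 - 316\right) = 22 \cdot 163 = 3586$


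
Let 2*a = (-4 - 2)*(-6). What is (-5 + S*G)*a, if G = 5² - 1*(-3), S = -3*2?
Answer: -3114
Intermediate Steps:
S = -6
G = 28 (G = 25 + 3 = 28)
a = 18 (a = ((-4 - 2)*(-6))/2 = (-6*(-6))/2 = (½)*36 = 18)
(-5 + S*G)*a = (-5 - 6*28)*18 = (-5 - 168)*18 = -173*18 = -3114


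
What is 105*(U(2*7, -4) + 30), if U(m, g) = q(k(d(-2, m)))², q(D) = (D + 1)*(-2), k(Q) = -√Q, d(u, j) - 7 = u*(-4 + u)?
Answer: 11550 - 840*√19 ≈ 7888.5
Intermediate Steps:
d(u, j) = 7 + u*(-4 + u)
q(D) = -2 - 2*D (q(D) = (1 + D)*(-2) = -2 - 2*D)
U(m, g) = (-2 + 2*√19)² (U(m, g) = (-2 - (-2)*√(7 + (-2)² - 4*(-2)))² = (-2 - (-2)*√(7 + 4 + 8))² = (-2 - (-2)*√19)² = (-2 + 2*√19)²)
105*(U(2*7, -4) + 30) = 105*((80 - 8*√19) + 30) = 105*(110 - 8*√19) = 11550 - 840*√19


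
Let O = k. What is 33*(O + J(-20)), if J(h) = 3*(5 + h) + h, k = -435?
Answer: -16500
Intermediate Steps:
O = -435
J(h) = 15 + 4*h (J(h) = (15 + 3*h) + h = 15 + 4*h)
33*(O + J(-20)) = 33*(-435 + (15 + 4*(-20))) = 33*(-435 + (15 - 80)) = 33*(-435 - 65) = 33*(-500) = -16500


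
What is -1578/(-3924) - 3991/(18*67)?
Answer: -191078/65727 ≈ -2.9071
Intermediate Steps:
-1578/(-3924) - 3991/(18*67) = -1578*(-1/3924) - 3991/1206 = 263/654 - 3991*1/1206 = 263/654 - 3991/1206 = -191078/65727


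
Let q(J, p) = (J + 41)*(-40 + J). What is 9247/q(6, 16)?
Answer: -9247/1598 ≈ -5.7866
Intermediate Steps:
q(J, p) = (-40 + J)*(41 + J) (q(J, p) = (41 + J)*(-40 + J) = (-40 + J)*(41 + J))
9247/q(6, 16) = 9247/(-1640 + 6 + 6²) = 9247/(-1640 + 6 + 36) = 9247/(-1598) = 9247*(-1/1598) = -9247/1598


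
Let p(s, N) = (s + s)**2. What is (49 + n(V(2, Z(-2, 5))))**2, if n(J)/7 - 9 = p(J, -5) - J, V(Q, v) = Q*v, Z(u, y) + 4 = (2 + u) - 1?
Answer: 8892324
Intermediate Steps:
p(s, N) = 4*s**2 (p(s, N) = (2*s)**2 = 4*s**2)
Z(u, y) = -3 + u (Z(u, y) = -4 + ((2 + u) - 1) = -4 + (1 + u) = -3 + u)
n(J) = 63 - 7*J + 28*J**2 (n(J) = 63 + 7*(4*J**2 - J) = 63 + 7*(-J + 4*J**2) = 63 + (-7*J + 28*J**2) = 63 - 7*J + 28*J**2)
(49 + n(V(2, Z(-2, 5))))**2 = (49 + (63 - 14*(-3 - 2) + 28*(2*(-3 - 2))**2))**2 = (49 + (63 - 14*(-5) + 28*(2*(-5))**2))**2 = (49 + (63 - 7*(-10) + 28*(-10)**2))**2 = (49 + (63 + 70 + 28*100))**2 = (49 + (63 + 70 + 2800))**2 = (49 + 2933)**2 = 2982**2 = 8892324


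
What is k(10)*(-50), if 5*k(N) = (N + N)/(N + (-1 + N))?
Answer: -200/19 ≈ -10.526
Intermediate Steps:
k(N) = 2*N/(5*(-1 + 2*N)) (k(N) = ((N + N)/(N + (-1 + N)))/5 = ((2*N)/(-1 + 2*N))/5 = (2*N/(-1 + 2*N))/5 = 2*N/(5*(-1 + 2*N)))
k(10)*(-50) = ((⅖)*10/(-1 + 2*10))*(-50) = ((⅖)*10/(-1 + 20))*(-50) = ((⅖)*10/19)*(-50) = ((⅖)*10*(1/19))*(-50) = (4/19)*(-50) = -200/19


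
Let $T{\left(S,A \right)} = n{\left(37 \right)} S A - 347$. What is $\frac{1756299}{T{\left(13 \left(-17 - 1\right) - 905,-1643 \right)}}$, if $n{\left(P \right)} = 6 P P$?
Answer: $\frac{1756299}{15371490331} \approx 0.00011426$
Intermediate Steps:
$n{\left(P \right)} = 6 P^{2}$
$T{\left(S,A \right)} = -347 + 8214 A S$ ($T{\left(S,A \right)} = 6 \cdot 37^{2} S A - 347 = 6 \cdot 1369 S A - 347 = 8214 S A - 347 = 8214 A S - 347 = -347 + 8214 A S$)
$\frac{1756299}{T{\left(13 \left(-17 - 1\right) - 905,-1643 \right)}} = \frac{1756299}{-347 + 8214 \left(-1643\right) \left(13 \left(-17 - 1\right) - 905\right)} = \frac{1756299}{-347 + 8214 \left(-1643\right) \left(13 \left(-18\right) - 905\right)} = \frac{1756299}{-347 + 8214 \left(-1643\right) \left(-234 - 905\right)} = \frac{1756299}{-347 + 8214 \left(-1643\right) \left(-1139\right)} = \frac{1756299}{-347 + 15371490678} = \frac{1756299}{15371490331}$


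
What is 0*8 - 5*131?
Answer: -655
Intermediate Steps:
0*8 - 5*131 = 0 - 655 = -655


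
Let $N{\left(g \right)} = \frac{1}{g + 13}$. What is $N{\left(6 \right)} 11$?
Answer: $\frac{11}{19} \approx 0.57895$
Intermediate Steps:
$N{\left(g \right)} = \frac{1}{13 + g}$
$N{\left(6 \right)} 11 = \frac{1}{13 + 6} \cdot 11 = \frac{1}{19} \cdot 11 = \frac{11}{19}$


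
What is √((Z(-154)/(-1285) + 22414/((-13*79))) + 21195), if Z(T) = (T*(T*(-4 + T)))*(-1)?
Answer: √31796511045190905/1319695 ≈ 135.12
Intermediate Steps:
Z(T) = -T²*(-4 + T) (Z(T) = (T²*(-4 + T))*(-1) = -T²*(-4 + T))
√((Z(-154)/(-1285) + 22414/((-13*79))) + 21195) = √((((-154)²*(4 - 1*(-154)))/(-1285) + 22414/((-13*79))) + 21195) = √(((23716*(4 + 154))*(-1/1285) + 22414/(-1027)) + 21195) = √(((23716*158)*(-1/1285) + 22414*(-1/1027)) + 21195) = √((3747128*(-1/1285) - 22414/1027) + 21195) = √((-3747128/1285 - 22414/1027) + 21195) = √(-3877102446/1319695 + 21195) = √(24093833079/1319695) = √31796511045190905/1319695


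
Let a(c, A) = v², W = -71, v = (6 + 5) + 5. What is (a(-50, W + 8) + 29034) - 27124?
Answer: 2166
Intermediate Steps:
v = 16 (v = 11 + 5 = 16)
a(c, A) = 256 (a(c, A) = 16² = 256)
(a(-50, W + 8) + 29034) - 27124 = (256 + 29034) - 27124 = 29290 - 27124 = 2166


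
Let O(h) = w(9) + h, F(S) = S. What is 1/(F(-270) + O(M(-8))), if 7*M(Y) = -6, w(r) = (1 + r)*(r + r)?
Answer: -7/636 ≈ -0.011006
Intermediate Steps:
w(r) = 2*r*(1 + r) (w(r) = (1 + r)*(2*r) = 2*r*(1 + r))
M(Y) = -6/7 (M(Y) = (⅐)*(-6) = -6/7)
O(h) = 180 + h (O(h) = 2*9*(1 + 9) + h = 2*9*10 + h = 180 + h)
1/(F(-270) + O(M(-8))) = 1/(-270 + (180 - 6/7)) = 1/(-270 + 1254/7) = 1/(-636/7) = -7/636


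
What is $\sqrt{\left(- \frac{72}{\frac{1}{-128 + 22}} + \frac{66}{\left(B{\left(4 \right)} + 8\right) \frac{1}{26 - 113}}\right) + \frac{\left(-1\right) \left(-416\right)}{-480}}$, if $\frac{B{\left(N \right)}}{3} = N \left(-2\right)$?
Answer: $\frac{\sqrt{28764030}}{60} \approx 89.387$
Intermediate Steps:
$B{\left(N \right)} = - 6 N$ ($B{\left(N \right)} = 3 N \left(-2\right) = 3 \left(- 2 N\right) = - 6 N$)
$\sqrt{\left(- \frac{72}{\frac{1}{-128 + 22}} + \frac{66}{\left(B{\left(4 \right)} + 8\right) \frac{1}{26 - 113}}\right) + \frac{\left(-1\right) \left(-416\right)}{-480}} = \sqrt{\left(- \frac{72}{\frac{1}{-128 + 22}} + \frac{66}{\left(\left(-6\right) 4 + 8\right) \frac{1}{26 - 113}}\right) + \frac{\left(-1\right) \left(-416\right)}{-480}} = \sqrt{\left(- \frac{72}{\frac{1}{-106}} + \frac{66}{\left(-24 + 8\right) \frac{1}{-87}}\right) + 416 \left(- \frac{1}{480}\right)} = \sqrt{\left(- \frac{72}{- \frac{1}{106}} + \frac{66}{\left(-16\right) \left(- \frac{1}{87}\right)}\right) - \frac{13}{15}} = \sqrt{\left(\left(-72\right) \left(-106\right) + \frac{66}{\frac{16}{87}}\right) - \frac{13}{15}} = \sqrt{\left(7632 + 66 \cdot \frac{87}{16}\right) - \frac{13}{15}} = \sqrt{\left(7632 + \frac{2871}{8}\right) - \frac{13}{15}} = \sqrt{\frac{63927}{8} - \frac{13}{15}} = \sqrt{\frac{958801}{120}} = \frac{\sqrt{28764030}}{60}$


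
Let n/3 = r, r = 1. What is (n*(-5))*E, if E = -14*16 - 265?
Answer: 7335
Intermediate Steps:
n = 3 (n = 3*1 = 3)
E = -489 (E = -224 - 265 = -489)
(n*(-5))*E = (3*(-5))*(-489) = -15*(-489) = 7335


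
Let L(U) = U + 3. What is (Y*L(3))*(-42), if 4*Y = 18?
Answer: -1134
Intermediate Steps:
L(U) = 3 + U
Y = 9/2 (Y = (¼)*18 = 9/2 ≈ 4.5000)
(Y*L(3))*(-42) = (9*(3 + 3)/2)*(-42) = ((9/2)*6)*(-42) = 27*(-42) = -1134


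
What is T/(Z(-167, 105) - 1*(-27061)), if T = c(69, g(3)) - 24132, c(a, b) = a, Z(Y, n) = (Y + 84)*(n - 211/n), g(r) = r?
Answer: -2526615/1943843 ≈ -1.2998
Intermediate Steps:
Z(Y, n) = (84 + Y)*(n - 211/n)
T = -24063 (T = 69 - 24132 = -24063)
T/(Z(-167, 105) - 1*(-27061)) = -24063/((-17724 - 211*(-167) + 105²*(84 - 167))/105 - 1*(-27061)) = -24063/((-17724 + 35237 + 11025*(-83))/105 + 27061) = -24063/((-17724 + 35237 - 915075)/105 + 27061) = -24063/((1/105)*(-897562) + 27061) = -24063/(-897562/105 + 27061) = -24063/1943843/105 = -24063*105/1943843 = -2526615/1943843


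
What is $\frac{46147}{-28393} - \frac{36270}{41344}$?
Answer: $- \frac{1468857839}{586940096} \approx -2.5026$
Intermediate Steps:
$\frac{46147}{-28393} - \frac{36270}{41344} = 46147 \left(- \frac{1}{28393}\right) - \frac{18135}{20672} = - \frac{46147}{28393} - \frac{18135}{20672} = - \frac{1468857839}{586940096}$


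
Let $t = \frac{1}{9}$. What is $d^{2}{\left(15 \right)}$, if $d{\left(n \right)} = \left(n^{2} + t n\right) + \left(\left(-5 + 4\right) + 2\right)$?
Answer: $\frac{466489}{9} \approx 51832.0$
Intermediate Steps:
$t = \frac{1}{9} \approx 0.11111$
$d{\left(n \right)} = 1 + n^{2} + \frac{n}{9}$ ($d{\left(n \right)} = \left(n^{2} + \frac{n}{9}\right) + \left(\left(-5 + 4\right) + 2\right) = \left(n^{2} + \frac{n}{9}\right) + \left(-1 + 2\right) = \left(n^{2} + \frac{n}{9}\right) + 1 = 1 + n^{2} + \frac{n}{9}$)
$d^{2}{\left(15 \right)} = \left(1 + 15^{2} + \frac{1}{9} \cdot 15\right)^{2} = \left(1 + 225 + \frac{5}{3}\right)^{2} = \left(\frac{683}{3}\right)^{2} = \frac{466489}{9}$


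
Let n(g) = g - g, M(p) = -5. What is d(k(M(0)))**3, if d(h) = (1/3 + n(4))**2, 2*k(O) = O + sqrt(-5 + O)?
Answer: 1/729 ≈ 0.0013717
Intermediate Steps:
n(g) = 0
k(O) = O/2 + sqrt(-5 + O)/2 (k(O) = (O + sqrt(-5 + O))/2 = O/2 + sqrt(-5 + O)/2)
d(h) = 1/9 (d(h) = (1/3 + 0)**2 = (1/3)**2 = 1/9)
d(k(M(0)))**3 = (1/9)**3 = 1/729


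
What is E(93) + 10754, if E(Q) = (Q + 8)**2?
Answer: 20955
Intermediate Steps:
E(Q) = (8 + Q)**2
E(93) + 10754 = (8 + 93)**2 + 10754 = 101**2 + 10754 = 10201 + 10754 = 20955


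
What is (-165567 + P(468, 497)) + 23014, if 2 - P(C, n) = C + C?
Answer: -143487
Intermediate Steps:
P(C, n) = 2 - 2*C (P(C, n) = 2 - (C + C) = 2 - 2*C)
(-165567 + P(468, 497)) + 23014 = (-165567 + (2 - 2*468)) + 23014 = (-165567 + (2 - 936)) + 23014 = (-165567 - 934) + 23014 = -166501 + 23014 = -143487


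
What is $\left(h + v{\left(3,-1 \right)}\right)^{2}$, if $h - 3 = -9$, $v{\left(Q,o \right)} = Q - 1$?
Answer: $16$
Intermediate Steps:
$v{\left(Q,o \right)} = -1 + Q$
$h = -6$ ($h = 3 - 9 = -6$)
$\left(h + v{\left(3,-1 \right)}\right)^{2} = \left(-6 + \left(-1 + 3\right)\right)^{2} = \left(-6 + 2\right)^{2} = \left(-4\right)^{2} = 16$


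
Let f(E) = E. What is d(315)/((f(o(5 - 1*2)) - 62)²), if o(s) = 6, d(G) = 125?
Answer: 125/3136 ≈ 0.039860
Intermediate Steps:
d(315)/((f(o(5 - 1*2)) - 62)²) = 125/((6 - 62)²) = 125/((-56)²) = 125/3136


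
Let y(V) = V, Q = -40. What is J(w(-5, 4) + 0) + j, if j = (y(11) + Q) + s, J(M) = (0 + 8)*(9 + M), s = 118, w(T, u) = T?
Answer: 121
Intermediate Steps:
J(M) = 72 + 8*M (J(M) = 8*(9 + M) = 72 + 8*M)
j = 89 (j = (11 - 40) + 118 = -29 + 118 = 89)
J(w(-5, 4) + 0) + j = (72 + 8*(-5 + 0)) + 89 = (72 + 8*(-5)) + 89 = (72 - 40) + 89 = 32 + 89 = 121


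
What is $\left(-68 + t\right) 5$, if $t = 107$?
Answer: $195$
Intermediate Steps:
$\left(-68 + t\right) 5 = \left(-68 + 107\right) 5 = 39 \cdot 5 = 195$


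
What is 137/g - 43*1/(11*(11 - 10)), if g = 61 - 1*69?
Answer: -1851/88 ≈ -21.034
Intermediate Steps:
g = -8 (g = 61 - 69 = -8)
137/g - 43*1/(11*(11 - 10)) = 137/(-8) - 43*1/(11*(11 - 10)) = 137*(-⅛) - 43/(11*1) = -137/8 - 43/11 = -1851/88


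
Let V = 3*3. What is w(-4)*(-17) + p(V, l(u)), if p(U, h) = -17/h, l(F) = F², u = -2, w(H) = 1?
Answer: -85/4 ≈ -21.250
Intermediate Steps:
V = 9
w(-4)*(-17) + p(V, l(u)) = 1*(-17) - 17/((-2)²) = -17 - 17/4 = -85/4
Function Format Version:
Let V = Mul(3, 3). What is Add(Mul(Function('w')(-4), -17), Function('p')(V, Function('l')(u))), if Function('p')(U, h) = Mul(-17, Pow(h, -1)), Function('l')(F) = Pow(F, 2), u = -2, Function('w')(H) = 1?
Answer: Rational(-85, 4) ≈ -21.250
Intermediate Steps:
V = 9
Add(Mul(Function('w')(-4), -17), Function('p')(V, Function('l')(u))) = Add(Mul(1, -17), Mul(-17, Pow(Pow(-2, 2), -1))) = Add(-17, Mul(-17, Pow(4, -1))) = Add(-17, Mul(-17, Rational(1, 4))) = Add(-17, Rational(-17, 4)) = Rational(-85, 4)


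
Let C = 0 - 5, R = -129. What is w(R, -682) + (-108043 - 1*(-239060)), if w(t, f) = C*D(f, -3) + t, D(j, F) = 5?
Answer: 130863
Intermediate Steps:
C = -5
w(t, f) = -25 + t (w(t, f) = -5*5 + t = -25 + t)
w(R, -682) + (-108043 - 1*(-239060)) = (-25 - 129) + (-108043 - 1*(-239060)) = -154 + (-108043 + 239060) = -154 + 131017 = 130863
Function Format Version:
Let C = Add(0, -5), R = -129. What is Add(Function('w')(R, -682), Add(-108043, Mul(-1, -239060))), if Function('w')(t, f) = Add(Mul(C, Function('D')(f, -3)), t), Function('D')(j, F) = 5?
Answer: 130863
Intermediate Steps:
C = -5
Function('w')(t, f) = Add(-25, t) (Function('w')(t, f) = Add(Mul(-5, 5), t) = Add(-25, t))
Add(Function('w')(R, -682), Add(-108043, Mul(-1, -239060))) = Add(Add(-25, -129), Add(-108043, Mul(-1, -239060))) = Add(-154, Add(-108043, 239060)) = Add(-154, 131017) = 130863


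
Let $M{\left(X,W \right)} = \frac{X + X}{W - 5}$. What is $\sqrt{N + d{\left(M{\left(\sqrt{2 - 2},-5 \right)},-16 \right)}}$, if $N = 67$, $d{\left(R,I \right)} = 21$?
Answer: $2 \sqrt{22} \approx 9.3808$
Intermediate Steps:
$M{\left(X,W \right)} = \frac{2 X}{-5 + W}$
$\sqrt{N + d{\left(M{\left(\sqrt{2 - 2},-5 \right)},-16 \right)}} = \sqrt{67 + 21} = \sqrt{88} = 2 \sqrt{22}$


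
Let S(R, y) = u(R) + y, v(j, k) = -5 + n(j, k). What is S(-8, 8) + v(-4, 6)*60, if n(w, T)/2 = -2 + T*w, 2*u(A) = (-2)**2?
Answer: -3410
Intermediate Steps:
u(A) = 2 (u(A) = (1/2)*(-2)**2 = (1/2)*4 = 2)
n(w, T) = -4 + 2*T*w (n(w, T) = 2*(-2 + T*w) = -4 + 2*T*w)
v(j, k) = -9 + 2*j*k (v(j, k) = -5 + (-4 + 2*k*j) = -5 + (-4 + 2*j*k) = -9 + 2*j*k)
S(R, y) = 2 + y
S(-8, 8) + v(-4, 6)*60 = (2 + 8) + (-9 + 2*(-4)*6)*60 = 10 + (-9 - 48)*60 = 10 - 57*60 = 10 - 3420 = -3410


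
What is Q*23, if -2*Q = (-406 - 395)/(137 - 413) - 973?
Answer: 89249/8 ≈ 11156.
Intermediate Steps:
Q = 89249/184 (Q = -((-406 - 395)/(137 - 413) - 973)/2 = -(-801/(-276) - 973)/2 = -(-801*(-1/276) - 973)/2 = -(267/92 - 973)/2 = -1/2*(-89249/92) = 89249/184 ≈ 485.05)
Q*23 = (89249/184)*23 = 89249/8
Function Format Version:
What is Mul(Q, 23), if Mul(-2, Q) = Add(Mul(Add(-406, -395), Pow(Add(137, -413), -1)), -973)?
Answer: Rational(89249, 8) ≈ 11156.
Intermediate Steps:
Q = Rational(89249, 184) (Q = Mul(Rational(-1, 2), Add(Mul(Add(-406, -395), Pow(Add(137, -413), -1)), -973)) = Mul(Rational(-1, 2), Add(Mul(-801, Pow(-276, -1)), -973)) = Mul(Rational(-1, 2), Add(Mul(-801, Rational(-1, 276)), -973)) = Mul(Rational(-1, 2), Add(Rational(267, 92), -973)) = Mul(Rational(-1, 2), Rational(-89249, 92)) = Rational(89249, 184) ≈ 485.05)
Mul(Q, 23) = Mul(Rational(89249, 184), 23) = Rational(89249, 8)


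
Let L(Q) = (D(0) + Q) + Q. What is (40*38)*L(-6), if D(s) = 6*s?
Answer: -18240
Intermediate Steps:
L(Q) = 2*Q (L(Q) = (6*0 + Q) + Q = (0 + Q) + Q = Q + Q = 2*Q)
(40*38)*L(-6) = (40*38)*(2*(-6)) = 1520*(-12) = -18240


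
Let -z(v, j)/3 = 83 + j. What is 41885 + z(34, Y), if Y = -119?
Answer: 41993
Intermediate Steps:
z(v, j) = -249 - 3*j (z(v, j) = -3*(83 + j) = -249 - 3*j)
41885 + z(34, Y) = 41885 + (-249 - 3*(-119)) = 41885 + (-249 + 357) = 41885 + 108 = 41993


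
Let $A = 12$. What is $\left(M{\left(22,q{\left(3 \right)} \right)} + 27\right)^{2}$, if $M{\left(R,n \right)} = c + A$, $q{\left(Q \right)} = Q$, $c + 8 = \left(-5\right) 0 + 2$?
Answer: $1089$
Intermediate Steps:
$c = -6$ ($c = -8 + \left(\left(-5\right) 0 + 2\right) = -8 + \left(0 + 2\right) = -8 + 2 = -6$)
$M{\left(R,n \right)} = 6$ ($M{\left(R,n \right)} = -6 + 12 = 6$)
$\left(M{\left(22,q{\left(3 \right)} \right)} + 27\right)^{2} = \left(6 + 27\right)^{2} = 33^{2} = 1089$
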